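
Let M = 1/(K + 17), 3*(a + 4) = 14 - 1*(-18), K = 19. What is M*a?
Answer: 5/27 ≈ 0.18519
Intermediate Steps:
a = 20/3 (a = -4 + (14 - 1*(-18))/3 = -4 + (14 + 18)/3 = -4 + (1/3)*32 = -4 + 32/3 = 20/3 ≈ 6.6667)
M = 1/36 (M = 1/(19 + 17) = 1/36 ≈ 0.027778)
M*a = (1/36)*(20/3) = 5/27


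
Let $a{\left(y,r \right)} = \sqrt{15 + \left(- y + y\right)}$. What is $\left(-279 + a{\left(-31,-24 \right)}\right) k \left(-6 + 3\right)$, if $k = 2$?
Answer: $1674 - 6 \sqrt{15} \approx 1650.8$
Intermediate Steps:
$a{\left(y,r \right)} = \sqrt{15}$ ($a{\left(y,r \right)} = \sqrt{15 + 0} = \sqrt{15}$)
$\left(-279 + a{\left(-31,-24 \right)}\right) k \left(-6 + 3\right) = \left(-279 + \sqrt{15}\right) 2 \left(-6 + 3\right) = \left(-279 + \sqrt{15}\right) 2 \left(-3\right) = \left(-279 + \sqrt{15}\right) \left(-6\right) = 1674 - 6 \sqrt{15}$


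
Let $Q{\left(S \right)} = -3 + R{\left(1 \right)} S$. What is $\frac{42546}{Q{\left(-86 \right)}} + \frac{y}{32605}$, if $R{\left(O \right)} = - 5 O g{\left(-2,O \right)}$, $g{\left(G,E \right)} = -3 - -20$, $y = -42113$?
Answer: $\frac{1079492639}{238244735} \approx 4.531$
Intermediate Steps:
$g{\left(G,E \right)} = 17$ ($g{\left(G,E \right)} = -3 + 20 = 17$)
$R{\left(O \right)} = - 85 O$ ($R{\left(O \right)} = - 5 O 17 = - 85 O$)
$Q{\left(S \right)} = -3 - 85 S$ ($Q{\left(S \right)} = -3 + \left(-85\right) 1 S = -3 - 85 S$)
$\frac{42546}{Q{\left(-86 \right)}} + \frac{y}{32605} = \frac{42546}{-3 - -7310} - \frac{42113}{32605} = \frac{42546}{-3 + 7310} - \frac{42113}{32605} = \frac{42546}{7307} - \frac{42113}{32605} = \frac{1079492639}{238244735}$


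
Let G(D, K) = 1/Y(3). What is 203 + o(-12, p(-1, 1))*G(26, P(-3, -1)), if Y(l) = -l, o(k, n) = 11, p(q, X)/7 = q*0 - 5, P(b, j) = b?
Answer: 598/3 ≈ 199.33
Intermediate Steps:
p(q, X) = -35 (p(q, X) = 7*(q*0 - 5) = 7*(0 - 5) = 7*(-5) = -35)
G(D, K) = -⅓ (G(D, K) = 1/(-1*3) = 1/(-3) = -⅓)
203 + o(-12, p(-1, 1))*G(26, P(-3, -1)) = 203 + 11*(-⅓) = 203 - 11/3 = 598/3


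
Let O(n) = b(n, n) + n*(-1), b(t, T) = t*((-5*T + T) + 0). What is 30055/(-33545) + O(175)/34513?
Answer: -1030484218/231547717 ≈ -4.4504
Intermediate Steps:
b(t, T) = -4*T*t (b(t, T) = t*(-4*T + 0) = t*(-4*T) = -4*T*t)
O(n) = -n - 4*n² (O(n) = -4*n*n + n*(-1) = -4*n² - n = -n - 4*n²)
30055/(-33545) + O(175)/34513 = 30055/(-33545) + (175*(-1 - 4*175))/34513 = 30055*(-1/33545) + (175*(-1 - 700))*(1/34513) = -6011/6709 + (175*(-701))*(1/34513) = -6011/6709 - 122675*1/34513 = -6011/6709 - 122675/34513 = -1030484218/231547717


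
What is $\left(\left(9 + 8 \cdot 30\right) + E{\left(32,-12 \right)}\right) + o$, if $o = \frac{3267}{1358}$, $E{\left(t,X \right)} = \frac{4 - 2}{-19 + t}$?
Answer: $\frac{4441033}{17654} \approx 251.56$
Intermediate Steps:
$E{\left(t,X \right)} = \frac{2}{-19 + t}$
$o = \frac{3267}{1358}$ ($o = 3267 \cdot \frac{1}{1358} = \frac{3267}{1358} \approx 2.4057$)
$\left(\left(9 + 8 \cdot 30\right) + E{\left(32,-12 \right)}\right) + o = \left(\left(9 + 8 \cdot 30\right) + \frac{2}{-19 + 32}\right) + \frac{3267}{1358} = \left(\left(9 + 240\right) + \frac{2}{13}\right) + \frac{3267}{1358} = \left(249 + 2 \cdot \frac{1}{13}\right) + \frac{3267}{1358} = \left(249 + \frac{2}{13}\right) + \frac{3267}{1358} = \frac{3239}{13} + \frac{3267}{1358} = \frac{4441033}{17654}$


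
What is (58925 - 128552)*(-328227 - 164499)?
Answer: 34307033202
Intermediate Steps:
(58925 - 128552)*(-328227 - 164499) = -69627*(-492726) = 34307033202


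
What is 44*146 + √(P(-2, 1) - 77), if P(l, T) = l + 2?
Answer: 6424 + I*√77 ≈ 6424.0 + 8.775*I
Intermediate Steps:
P(l, T) = 2 + l
44*146 + √(P(-2, 1) - 77) = 44*146 + √((2 - 2) - 77) = 6424 + √(0 - 77) = 6424 + √(-77) = 6424 + I*√77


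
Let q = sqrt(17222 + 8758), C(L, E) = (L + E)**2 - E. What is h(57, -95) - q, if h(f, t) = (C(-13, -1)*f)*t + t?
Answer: -1066850 - 2*sqrt(6495) ≈ -1.0670e+6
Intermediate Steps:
C(L, E) = (E + L)**2 - E
h(f, t) = t + 197*f*t (h(f, t) = (((-1 - 13)**2 - 1*(-1))*f)*t + t = (((-14)**2 + 1)*f)*t + t = ((196 + 1)*f)*t + t = (197*f)*t + t = 197*f*t + t = t + 197*f*t)
q = 2*sqrt(6495) (q = sqrt(25980) = 2*sqrt(6495) ≈ 161.18)
h(57, -95) - q = -95*(1 + 197*57) - 2*sqrt(6495) = -95*(1 + 11229) - 2*sqrt(6495) = -95*11230 - 2*sqrt(6495) = -1066850 - 2*sqrt(6495)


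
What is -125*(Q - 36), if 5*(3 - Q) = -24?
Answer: 3525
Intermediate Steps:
Q = 39/5 (Q = 3 - 1/5*(-24) = 3 + 24/5 = 39/5 ≈ 7.8000)
-125*(Q - 36) = -125*(39/5 - 36) = -125*(-141/5) = 3525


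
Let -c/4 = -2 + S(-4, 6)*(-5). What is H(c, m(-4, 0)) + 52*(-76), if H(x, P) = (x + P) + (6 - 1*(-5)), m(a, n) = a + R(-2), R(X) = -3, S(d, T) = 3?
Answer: -3880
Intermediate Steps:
m(a, n) = -3 + a (m(a, n) = a - 3 = -3 + a)
c = 68 (c = -4*(-2 + 3*(-5)) = -4*(-2 - 15) = -4*(-17) = 68)
H(x, P) = 11 + P + x (H(x, P) = (P + x) + (6 + 5) = (P + x) + 11 = 11 + P + x)
H(c, m(-4, 0)) + 52*(-76) = (11 + (-3 - 4) + 68) + 52*(-76) = (11 - 7 + 68) - 3952 = 72 - 3952 = -3880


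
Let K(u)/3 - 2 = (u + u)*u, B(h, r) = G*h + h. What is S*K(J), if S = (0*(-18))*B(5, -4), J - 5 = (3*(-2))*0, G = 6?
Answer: 0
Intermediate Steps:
B(h, r) = 7*h (B(h, r) = 6*h + h = 7*h)
J = 5 (J = 5 + (3*(-2))*0 = 5 - 6*0 = 5 + 0 = 5)
S = 0 (S = (0*(-18))*(7*5) = 0*35 = 0)
K(u) = 6 + 6*u² (K(u) = 6 + 3*((u + u)*u) = 6 + 3*((2*u)*u) = 6 + 3*(2*u²) = 6 + 6*u²)
S*K(J) = 0*(6 + 6*5²) = 0*(6 + 6*25) = 0*(6 + 150) = 0*156 = 0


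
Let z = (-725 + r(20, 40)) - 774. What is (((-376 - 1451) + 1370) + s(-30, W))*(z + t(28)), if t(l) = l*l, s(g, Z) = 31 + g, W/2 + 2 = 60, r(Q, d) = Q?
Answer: 316920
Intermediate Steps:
W = 116 (W = -4 + 2*60 = -4 + 120 = 116)
t(l) = l²
z = -1479 (z = (-725 + 20) - 774 = -705 - 774 = -1479)
(((-376 - 1451) + 1370) + s(-30, W))*(z + t(28)) = (((-376 - 1451) + 1370) + (31 - 30))*(-1479 + 28²) = ((-1827 + 1370) + 1)*(-1479 + 784) = (-457 + 1)*(-695) = -456*(-695) = 316920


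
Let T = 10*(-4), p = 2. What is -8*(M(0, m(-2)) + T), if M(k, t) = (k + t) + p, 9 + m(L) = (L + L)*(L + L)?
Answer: 248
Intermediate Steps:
m(L) = -9 + 4*L² (m(L) = -9 + (L + L)*(L + L) = -9 + (2*L)*(2*L) = -9 + 4*L²)
T = -40
M(k, t) = 2 + k + t (M(k, t) = (k + t) + 2 = 2 + k + t)
-8*(M(0, m(-2)) + T) = -8*((2 + 0 + (-9 + 4*(-2)²)) - 40) = -8*((2 + 0 + (-9 + 4*4)) - 40) = -8*((2 + 0 + (-9 + 16)) - 40) = -8*((2 + 0 + 7) - 40) = -8*(9 - 40) = -8*(-31) = 248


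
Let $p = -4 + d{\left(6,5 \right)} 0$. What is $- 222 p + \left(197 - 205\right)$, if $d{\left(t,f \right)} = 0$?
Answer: $880$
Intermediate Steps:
$p = -4$ ($p = -4 + 0 \cdot 0 = -4 + 0 = -4$)
$- 222 p + \left(197 - 205\right) = \left(-222\right) \left(-4\right) + \left(197 - 205\right) = 888 - 8 = 880$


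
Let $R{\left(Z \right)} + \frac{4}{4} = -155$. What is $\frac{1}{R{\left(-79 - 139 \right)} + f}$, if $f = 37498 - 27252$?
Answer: $\frac{1}{10090} \approx 9.9108 \cdot 10^{-5}$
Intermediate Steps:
$R{\left(Z \right)} = -156$ ($R{\left(Z \right)} = -1 - 155 = -156$)
$f = 10246$ ($f = 37498 - 27252 = 10246$)
$\frac{1}{R{\left(-79 - 139 \right)} + f} = \frac{1}{-156 + 10246} = \frac{1}{10090}$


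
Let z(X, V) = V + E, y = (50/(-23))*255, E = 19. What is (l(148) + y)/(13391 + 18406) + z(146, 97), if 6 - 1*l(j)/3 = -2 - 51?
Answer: 28275239/243777 ≈ 115.99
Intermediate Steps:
l(j) = 177 (l(j) = 18 - 3*(-2 - 51) = 18 - 3*(-53) = 18 + 159 = 177)
y = -12750/23 (y = (50*(-1/23))*255 = -50/23*255 = -12750/23 ≈ -554.35)
z(X, V) = 19 + V (z(X, V) = V + 19 = 19 + V)
(l(148) + y)/(13391 + 18406) + z(146, 97) = (177 - 12750/23)/(13391 + 18406) + (19 + 97) = -8679/23/31797 + 116 = -8679/23*1/31797 + 116 = -2893/243777 + 116 = 28275239/243777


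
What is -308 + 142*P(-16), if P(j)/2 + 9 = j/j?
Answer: -2580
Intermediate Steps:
P(j) = -16 (P(j) = -18 + 2*(j/j) = -18 + 2*1 = -18 + 2 = -16)
-308 + 142*P(-16) = -308 + 142*(-16) = -308 - 2272 = -2580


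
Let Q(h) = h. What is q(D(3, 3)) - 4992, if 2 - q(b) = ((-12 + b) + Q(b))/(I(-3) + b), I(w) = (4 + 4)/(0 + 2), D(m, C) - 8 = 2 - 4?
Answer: -4990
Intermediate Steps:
D(m, C) = 6 (D(m, C) = 8 + (2 - 4) = 8 - 2 = 6)
I(w) = 4 (I(w) = 8/2 = 8*(½) = 4)
q(b) = 2 - (-12 + 2*b)/(4 + b) (q(b) = 2 - ((-12 + b) + b)/(4 + b) = 2 - (-12 + 2*b)/(4 + b))
q(D(3, 3)) - 4992 = 20/(4 + 6) - 4992 = 20/10 - 4992 = 20*(⅒) - 4992 = 2 - 4992 = -4990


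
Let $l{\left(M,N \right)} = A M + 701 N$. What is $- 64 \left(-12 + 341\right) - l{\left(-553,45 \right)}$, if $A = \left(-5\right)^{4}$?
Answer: $293024$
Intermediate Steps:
$A = 625$
$l{\left(M,N \right)} = 625 M + 701 N$
$- 64 \left(-12 + 341\right) - l{\left(-553,45 \right)} = - 64 \left(-12 + 341\right) - \left(625 \left(-553\right) + 701 \cdot 45\right) = \left(-64\right) 329 - \left(-345625 + 31545\right) = -21056 - -314080 = -21056 + 314080 = 293024$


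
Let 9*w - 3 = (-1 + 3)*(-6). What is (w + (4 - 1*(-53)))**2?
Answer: 3136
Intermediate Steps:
w = -1 (w = 1/3 + ((-1 + 3)*(-6))/9 = 1/3 + (2*(-6))/9 = 1/3 + (1/9)*(-12) = 1/3 - 4/3 = -1)
(w + (4 - 1*(-53)))**2 = (-1 + (4 - 1*(-53)))**2 = (-1 + (4 + 53))**2 = (-1 + 57)**2 = 56**2 = 3136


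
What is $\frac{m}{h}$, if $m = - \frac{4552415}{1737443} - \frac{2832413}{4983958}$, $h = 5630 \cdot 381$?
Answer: $- \frac{9203400432843}{6191516795096103940} \approx -1.4865 \cdot 10^{-6}$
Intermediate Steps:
$h = 2145030$
$m = - \frac{27610201298529}{8659342939394}$ ($m = \left(-4552415\right) \frac{1}{1737443} - \frac{2832413}{4983958} = - \frac{4552415}{1737443} - \frac{2832413}{4983958} = - \frac{27610201298529}{8659342939394} \approx -3.1885$)
$\frac{m}{h} = - \frac{27610201298529}{8659342939394 \cdot 2145030} = \left(- \frac{27610201298529}{8659342939394}\right) \frac{1}{2145030} = - \frac{9203400432843}{6191516795096103940}$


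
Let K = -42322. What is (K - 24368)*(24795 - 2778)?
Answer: -1468313730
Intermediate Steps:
(K - 24368)*(24795 - 2778) = (-42322 - 24368)*(24795 - 2778) = -66690*22017 = -1468313730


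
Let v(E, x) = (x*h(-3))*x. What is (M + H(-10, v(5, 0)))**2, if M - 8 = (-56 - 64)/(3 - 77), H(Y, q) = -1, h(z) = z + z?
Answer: 101761/1369 ≈ 74.332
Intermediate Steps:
h(z) = 2*z
v(E, x) = -6*x**2 (v(E, x) = (x*(2*(-3)))*x = (x*(-6))*x = (-6*x)*x = -6*x**2)
M = 356/37 (M = 8 + (-56 - 64)/(3 - 77) = 8 - 120/(-74) = 8 - 120*(-1/74) = 8 + 60/37 = 356/37 ≈ 9.6216)
(M + H(-10, v(5, 0)))**2 = (356/37 - 1)**2 = (319/37)**2 = 101761/1369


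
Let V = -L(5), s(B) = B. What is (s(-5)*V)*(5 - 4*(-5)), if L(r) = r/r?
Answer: 125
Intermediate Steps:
L(r) = 1
V = -1 (V = -1*1 = -1)
(s(-5)*V)*(5 - 4*(-5)) = (-5*(-1))*(5 - 4*(-5)) = 5*(5 + 20) = 5*25 = 125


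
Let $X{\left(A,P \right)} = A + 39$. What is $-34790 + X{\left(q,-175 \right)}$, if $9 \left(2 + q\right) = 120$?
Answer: $- \frac{104219}{3} \approx -34740.0$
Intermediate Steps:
$q = \frac{34}{3}$ ($q = -2 + \frac{1}{9} \cdot 120 = -2 + \frac{40}{3} = \frac{34}{3} \approx 11.333$)
$X{\left(A,P \right)} = 39 + A$
$-34790 + X{\left(q,-175 \right)} = -34790 + \left(39 + \frac{34}{3}\right) = -34790 + \frac{151}{3} = - \frac{104219}{3}$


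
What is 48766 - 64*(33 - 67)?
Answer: 50942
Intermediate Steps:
48766 - 64*(33 - 67) = 48766 - 64*(-34) = 48766 + 2176 = 50942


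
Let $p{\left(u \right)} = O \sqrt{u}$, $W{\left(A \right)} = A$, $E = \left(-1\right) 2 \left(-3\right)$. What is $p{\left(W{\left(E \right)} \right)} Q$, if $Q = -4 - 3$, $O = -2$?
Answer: $14 \sqrt{6} \approx 34.293$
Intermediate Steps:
$E = 6$ ($E = \left(-2\right) \left(-3\right) = 6$)
$p{\left(u \right)} = - 2 \sqrt{u}$
$Q = -7$ ($Q = -4 - 3 = -7$)
$p{\left(W{\left(E \right)} \right)} Q = - 2 \sqrt{6} \left(-7\right) = 14 \sqrt{6}$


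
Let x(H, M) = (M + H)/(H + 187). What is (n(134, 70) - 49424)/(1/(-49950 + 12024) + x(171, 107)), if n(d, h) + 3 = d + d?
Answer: -333728357886/5271535 ≈ -63308.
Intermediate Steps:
n(d, h) = -3 + 2*d (n(d, h) = -3 + (d + d) = -3 + 2*d)
x(H, M) = (H + M)/(187 + H)
(n(134, 70) - 49424)/(1/(-49950 + 12024) + x(171, 107)) = ((-3 + 2*134) - 49424)/(1/(-49950 + 12024) + (171 + 107)/(187 + 171)) = ((-3 + 268) - 49424)/(1/(-37926) + 278/358) = (265 - 49424)/(-1/37926 + (1/358)*278) = -49159/(-1/37926 + 139/179) = -49159/5271535/6788754 = -49159*6788754/5271535 = -333728357886/5271535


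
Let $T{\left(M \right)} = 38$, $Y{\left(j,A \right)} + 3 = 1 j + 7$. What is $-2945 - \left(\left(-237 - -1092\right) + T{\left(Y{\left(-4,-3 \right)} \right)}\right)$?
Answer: $-3838$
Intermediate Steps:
$Y{\left(j,A \right)} = 4 + j$ ($Y{\left(j,A \right)} = -3 + \left(1 j + 7\right) = -3 + \left(j + 7\right) = -3 + \left(7 + j\right) = 4 + j$)
$-2945 - \left(\left(-237 - -1092\right) + T{\left(Y{\left(-4,-3 \right)} \right)}\right) = -2945 - \left(\left(-237 - -1092\right) + 38\right) = -2945 - \left(\left(-237 + 1092\right) + 38\right) = -2945 - \left(855 + 38\right) = -2945 - 893 = -3838$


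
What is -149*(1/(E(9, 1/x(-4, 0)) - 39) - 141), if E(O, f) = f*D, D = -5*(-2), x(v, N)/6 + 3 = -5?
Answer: 19773045/941 ≈ 21013.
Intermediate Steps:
x(v, N) = -48 (x(v, N) = -18 + 6*(-5) = -18 - 30 = -48)
D = 10
E(O, f) = 10*f (E(O, f) = f*10 = 10*f)
-149*(1/(E(9, 1/x(-4, 0)) - 39) - 141) = -149*(1/(10*(1/(-48)) - 39) - 141) = -149*(1/(10*(1*(-1/48)) - 39) - 141) = -149*(1/(10*(-1/48) - 39) - 141) = -149*(1/(-5/24 - 39) - 141) = -149*(1/(-941/24) - 141) = -149*(-24/941 - 141) = -149*(-132705/941) = 19773045/941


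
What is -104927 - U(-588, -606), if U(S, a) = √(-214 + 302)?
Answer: -104927 - 2*√22 ≈ -1.0494e+5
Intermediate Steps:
U(S, a) = 2*√22 (U(S, a) = √88 = 2*√22)
-104927 - U(-588, -606) = -104927 - 2*√22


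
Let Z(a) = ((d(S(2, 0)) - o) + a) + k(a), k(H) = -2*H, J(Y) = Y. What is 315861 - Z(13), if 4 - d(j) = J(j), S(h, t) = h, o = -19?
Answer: 315853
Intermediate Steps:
d(j) = 4 - j
Z(a) = 21 - a (Z(a) = (((4 - 1*2) - 1*(-19)) + a) - 2*a = (((4 - 2) + 19) + a) - 2*a = ((2 + 19) + a) - 2*a = (21 + a) - 2*a = 21 - a)
315861 - Z(13) = 315861 - (21 - 1*13) = 315861 - (21 - 13) = 315861 - 1*8 = 315861 - 8 = 315853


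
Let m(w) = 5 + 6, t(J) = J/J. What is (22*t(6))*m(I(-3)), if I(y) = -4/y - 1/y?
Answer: 242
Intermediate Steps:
I(y) = -5/y
t(J) = 1
m(w) = 11
(22*t(6))*m(I(-3)) = (22*1)*11 = 22*11 = 242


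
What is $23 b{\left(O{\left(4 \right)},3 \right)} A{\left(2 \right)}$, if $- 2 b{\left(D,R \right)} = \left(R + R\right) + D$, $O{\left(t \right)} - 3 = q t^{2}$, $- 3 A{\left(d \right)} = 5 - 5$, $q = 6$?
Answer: $0$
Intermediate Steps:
$A{\left(d \right)} = 0$ ($A{\left(d \right)} = - \frac{5 - 5}{3} = \left(- \frac{1}{3}\right) 0 = 0$)
$O{\left(t \right)} = 3 + 6 t^{2}$
$b{\left(D,R \right)} = - R - \frac{D}{2}$ ($b{\left(D,R \right)} = - \frac{\left(R + R\right) + D}{2} = - \frac{2 R + D}{2} = - \frac{D + 2 R}{2} = - R - \frac{D}{2}$)
$23 b{\left(O{\left(4 \right)},3 \right)} A{\left(2 \right)} = 23 \left(\left(-1\right) 3 - \frac{3 + 6 \cdot 4^{2}}{2}\right) 0 = 23 \left(-3 - \frac{3 + 6 \cdot 16}{2}\right) 0 = 23 \left(-3 - \frac{3 + 96}{2}\right) 0 = 23 \left(-3 - \frac{99}{2}\right) 0 = 23 \left(- \frac{105}{2}\right) 0 = \left(- \frac{2415}{2}\right) 0 = 0$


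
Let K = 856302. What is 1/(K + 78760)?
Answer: 1/935062 ≈ 1.0694e-6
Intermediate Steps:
1/(K + 78760) = 1/(856302 + 78760) = 1/935062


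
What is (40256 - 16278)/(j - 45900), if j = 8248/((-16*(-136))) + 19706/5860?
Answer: -9554753440/18287381577 ≈ -0.52248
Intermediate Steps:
j = 2850423/398480 (j = 8248/2176 + 19706*(1/5860) = 8248*(1/2176) + 9853/2930 = 1031/272 + 9853/2930 = 2850423/398480 ≈ 7.1532)
(40256 - 16278)/(j - 45900) = (40256 - 16278)/(2850423/398480 - 45900) = 23978/(-18287381577/398480) = 23978*(-398480/18287381577) = -9554753440/18287381577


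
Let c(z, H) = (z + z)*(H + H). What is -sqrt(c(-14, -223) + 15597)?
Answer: -sqrt(28085) ≈ -167.59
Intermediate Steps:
c(z, H) = 4*H*z (c(z, H) = (2*z)*(2*H) = 4*H*z)
-sqrt(c(-14, -223) + 15597) = -sqrt(4*(-223)*(-14) + 15597) = -sqrt(12488 + 15597) = -sqrt(28085)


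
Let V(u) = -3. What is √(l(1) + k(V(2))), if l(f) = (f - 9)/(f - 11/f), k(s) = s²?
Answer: 7*√5/5 ≈ 3.1305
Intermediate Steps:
l(f) = (-9 + f)/(f - 11/f)
√(l(1) + k(V(2))) = √(1*(-9 + 1)/(-11 + 1²) + (-3)²) = √(1*(-8)/(-11 + 1) + 9) = √(1*(-8)/(-10) + 9) = √(1*(-⅒)*(-8) + 9) = √(⅘ + 9) = √(49/5) = 7*√5/5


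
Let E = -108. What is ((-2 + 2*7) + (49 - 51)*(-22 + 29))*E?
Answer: 216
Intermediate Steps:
((-2 + 2*7) + (49 - 51)*(-22 + 29))*E = ((-2 + 2*7) + (49 - 51)*(-22 + 29))*(-108) = ((-2 + 14) - 2*7)*(-108) = (12 - 14)*(-108) = -2*(-108) = 216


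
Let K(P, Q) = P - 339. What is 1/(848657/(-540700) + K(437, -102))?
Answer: 540700/52139943 ≈ 0.010370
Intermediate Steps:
K(P, Q) = -339 + P
1/(848657/(-540700) + K(437, -102)) = 1/(848657/(-540700) + (-339 + 437)) = 1/(848657*(-1/540700) + 98) = 1/(-848657/540700 + 98) = 1/(52139943/540700) = 540700/52139943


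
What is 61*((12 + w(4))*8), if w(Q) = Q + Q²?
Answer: 15616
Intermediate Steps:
61*((12 + w(4))*8) = 61*((12 + 4*(1 + 4))*8) = 61*((12 + 4*5)*8) = 61*((12 + 20)*8) = 61*(32*8) = 61*256 = 15616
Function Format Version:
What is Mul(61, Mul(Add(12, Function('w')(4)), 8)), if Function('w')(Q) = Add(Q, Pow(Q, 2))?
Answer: 15616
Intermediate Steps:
Mul(61, Mul(Add(12, Function('w')(4)), 8)) = Mul(61, Mul(Add(12, Mul(4, Add(1, 4))), 8)) = Mul(61, Mul(Add(12, Mul(4, 5)), 8)) = Mul(61, Mul(Add(12, 20), 8)) = Mul(61, Mul(32, 8)) = Mul(61, 256) = 15616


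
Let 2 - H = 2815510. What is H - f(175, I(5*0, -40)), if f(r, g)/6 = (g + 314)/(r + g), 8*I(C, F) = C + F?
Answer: -239319107/85 ≈ -2.8155e+6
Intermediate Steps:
H = -2815508 (H = 2 - 1*2815510 = 2 - 2815510 = -2815508)
I(C, F) = C/8 + F/8 (I(C, F) = (C + F)/8 = C/8 + F/8)
f(r, g) = 6*(314 + g)/(g + r) (f(r, g) = 6*((g + 314)/(r + g)) = 6*((314 + g)/(g + r)) = 6*(314 + g)/(g + r))
H - f(175, I(5*0, -40)) = -2815508 - 6*(314 + ((5*0)/8 + (⅛)*(-40)))/(((5*0)/8 + (⅛)*(-40)) + 175) = -2815508 - 6*(314 + ((⅛)*0 - 5))/(((⅛)*0 - 5) + 175) = -2815508 - 6*(314 + (0 - 5))/((0 - 5) + 175) = -2815508 - 6*(314 - 5)/(-5 + 175) = -2815508 - 6*309/170 = -2815508 - 1*927/85 = -2815508 - 927/85 = -239319107/85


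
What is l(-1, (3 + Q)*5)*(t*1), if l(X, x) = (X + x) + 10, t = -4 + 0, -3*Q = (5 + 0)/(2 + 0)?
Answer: -238/3 ≈ -79.333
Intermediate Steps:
Q = -⅚ (Q = -(5 + 0)/(3*(2 + 0)) = -5/(3*2) = -⅓*5/2 = -⅚ ≈ -0.83333)
t = -4
l(X, x) = 10 + X + x
l(-1, (3 + Q)*5)*(t*1) = (10 - 1 + (3 - ⅚)*5)*(-4*1) = (10 - 1 + (13/6)*5)*(-4) = (10 - 1 + 65/6)*(-4) = (119/6)*(-4) = -238/3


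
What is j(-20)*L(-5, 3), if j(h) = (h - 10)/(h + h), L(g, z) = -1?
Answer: -3/4 ≈ -0.75000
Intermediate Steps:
j(h) = (-10 + h)/(2*h) (j(h) = (-10 + h)/((2*h)) = (-10 + h)*(1/(2*h)) = (-10 + h)/(2*h))
j(-20)*L(-5, 3) = ((1/2)*(-10 - 20)/(-20))*(-1) = ((1/2)*(-1/20)*(-30))*(-1) = (3/4)*(-1) = -3/4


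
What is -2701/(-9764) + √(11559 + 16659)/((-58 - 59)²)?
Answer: 2701/9764 + √28218/13689 ≈ 0.28890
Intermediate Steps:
-2701/(-9764) + √(11559 + 16659)/((-58 - 59)²) = -2701*(-1/9764) + √28218/((-117)²) = 2701/9764 + √28218/13689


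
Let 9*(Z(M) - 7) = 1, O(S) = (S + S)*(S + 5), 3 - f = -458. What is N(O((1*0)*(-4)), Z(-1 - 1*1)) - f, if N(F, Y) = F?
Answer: -461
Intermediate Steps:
f = 461 (f = 3 - 1*(-458) = 3 + 458 = 461)
O(S) = 2*S*(5 + S) (O(S) = (2*S)*(5 + S) = 2*S*(5 + S))
Z(M) = 64/9 (Z(M) = 7 + (⅑)*1 = 7 + ⅑ = 64/9)
N(O((1*0)*(-4)), Z(-1 - 1*1)) - f = 2*((1*0)*(-4))*(5 + (1*0)*(-4)) - 1*461 = 2*(0*(-4))*(5 + 0*(-4)) - 461 = 2*0*(5 + 0) - 461 = 2*0*5 - 461 = 0 - 461 = -461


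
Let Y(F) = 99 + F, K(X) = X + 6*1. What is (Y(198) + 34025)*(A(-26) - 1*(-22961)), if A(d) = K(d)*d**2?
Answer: 324034002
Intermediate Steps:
K(X) = 6 + X (K(X) = X + 6 = 6 + X)
A(d) = d**2*(6 + d) (A(d) = (6 + d)*d**2 = d**2*(6 + d))
(Y(198) + 34025)*(A(-26) - 1*(-22961)) = ((99 + 198) + 34025)*((-26)**2*(6 - 26) - 1*(-22961)) = (297 + 34025)*(676*(-20) + 22961) = 34322*(-13520 + 22961) = 34322*9441 = 324034002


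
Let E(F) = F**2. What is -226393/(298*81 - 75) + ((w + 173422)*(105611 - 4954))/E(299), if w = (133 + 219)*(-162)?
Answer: 21685265317925/165481251 ≈ 1.3104e+5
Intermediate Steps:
w = -57024 (w = 352*(-162) = -57024)
-226393/(298*81 - 75) + ((w + 173422)*(105611 - 4954))/E(299) = -226393/(298*81 - 75) + ((-57024 + 173422)*(105611 - 4954))/(299**2) = -226393/(24138 - 75) + (116398*100657)/89401 = -226393/24063 + 11716273486*(1/89401) = -226393*1/24063 + 11716273486/89401 = -226393/24063 + 11716273486/89401 = 21685265317925/165481251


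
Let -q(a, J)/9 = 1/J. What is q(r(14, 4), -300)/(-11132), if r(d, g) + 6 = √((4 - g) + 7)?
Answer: -3/1113200 ≈ -2.6949e-6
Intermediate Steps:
r(d, g) = -6 + √(11 - g) (r(d, g) = -6 + √((4 - g) + 7) = -6 + √(11 - g))
q(a, J) = -9/J
q(r(14, 4), -300)/(-11132) = -9/(-300)/(-11132) = -9*(-1/300)*(-1/11132) = (3/100)*(-1/11132) = -3/1113200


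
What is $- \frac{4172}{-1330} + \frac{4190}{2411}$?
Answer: $\frac{1116528}{229045} \approx 4.8747$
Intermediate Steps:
$- \frac{4172}{-1330} + \frac{4190}{2411} = \left(-4172\right) \left(- \frac{1}{1330}\right) + 4190 \cdot \frac{1}{2411} = \frac{298}{95} + \frac{4190}{2411} = \frac{1116528}{229045}$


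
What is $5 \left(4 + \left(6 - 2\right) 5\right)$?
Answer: $120$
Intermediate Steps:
$5 \left(4 + \left(6 - 2\right) 5\right) = 5 \left(4 + 4 \cdot 5\right) = 5 \left(4 + 20\right) = 5 \cdot 24 = 120$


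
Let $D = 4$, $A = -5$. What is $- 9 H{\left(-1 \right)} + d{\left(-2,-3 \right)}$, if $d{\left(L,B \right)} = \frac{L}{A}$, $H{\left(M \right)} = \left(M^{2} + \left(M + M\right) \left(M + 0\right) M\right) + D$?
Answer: $- \frac{133}{5} \approx -26.6$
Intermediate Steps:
$H{\left(M \right)} = 4 + M^{2} + 2 M^{3}$ ($H{\left(M \right)} = \left(M^{2} + \left(M + M\right) \left(M + 0\right) M\right) + 4 = \left(M^{2} + 2 M M M\right) + 4 = \left(M^{2} + 2 M^{2} M\right) + 4 = \left(M^{2} + 2 M^{3}\right) + 4 = 4 + M^{2} + 2 M^{3}$)
$d{\left(L,B \right)} = - \frac{L}{5}$ ($d{\left(L,B \right)} = \frac{L}{-5} = L \left(- \frac{1}{5}\right) = - \frac{L}{5}$)
$- 9 H{\left(-1 \right)} + d{\left(-2,-3 \right)} = - 9 \left(4 + \left(-1\right)^{2} + 2 \left(-1\right)^{3}\right) - - \frac{2}{5} = - 9 \left(4 + 1 + 2 \left(-1\right)\right) + \frac{2}{5} = - 9 \left(4 + 1 - 2\right) + \frac{2}{5} = \left(-9\right) 3 + \frac{2}{5} = -27 + \frac{2}{5} = - \frac{133}{5}$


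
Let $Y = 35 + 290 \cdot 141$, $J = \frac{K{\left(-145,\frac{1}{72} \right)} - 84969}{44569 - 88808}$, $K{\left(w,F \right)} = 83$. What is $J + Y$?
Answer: $\frac{1810565961}{44239} \approx 40927.0$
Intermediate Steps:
$J = \frac{84886}{44239}$ ($J = \frac{83 - 84969}{44569 - 88808} = - \frac{84886}{-44239} = \left(-84886\right) \left(- \frac{1}{44239}\right) = \frac{84886}{44239} \approx 1.9188$)
$Y = 40925$ ($Y = 35 + 40890 = 40925$)
$J + Y = \frac{84886}{44239} + 40925 = \frac{1810565961}{44239}$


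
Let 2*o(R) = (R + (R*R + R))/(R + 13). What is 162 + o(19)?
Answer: 10767/64 ≈ 168.23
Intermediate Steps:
o(R) = (R² + 2*R)/(2*(13 + R)) (o(R) = ((R + (R*R + R))/(R + 13))/2 = ((R + (R² + R))/(13 + R))/2 = ((R + (R + R²))/(13 + R))/2 = ((R² + 2*R)/(13 + R))/2 = (R² + 2*R)/(2*(13 + R)))
162 + o(19) = 162 + (½)*19*(2 + 19)/(13 + 19) = 162 + (½)*19*21/32 = 162 + (½)*19*(1/32)*21 = 162 + 399/64 = 10767/64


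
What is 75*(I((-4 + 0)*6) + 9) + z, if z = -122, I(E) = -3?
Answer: 328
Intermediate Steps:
75*(I((-4 + 0)*6) + 9) + z = 75*(-3 + 9) - 122 = 75*6 - 122 = 450 - 122 = 328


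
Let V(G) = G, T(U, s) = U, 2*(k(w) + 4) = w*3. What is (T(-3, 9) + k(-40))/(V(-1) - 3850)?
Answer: 67/3851 ≈ 0.017398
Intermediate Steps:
k(w) = -4 + 3*w/2 (k(w) = -4 + (w*3)/2 = -4 + (3*w)/2 = -4 + 3*w/2)
(T(-3, 9) + k(-40))/(V(-1) - 3850) = (-3 + (-4 + (3/2)*(-40)))/(-1 - 3850) = (-3 + (-4 - 60))/(-3851) = (-3 - 64)*(-1/3851) = -67*(-1/3851) = 67/3851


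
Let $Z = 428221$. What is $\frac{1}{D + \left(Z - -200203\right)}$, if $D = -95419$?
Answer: $\frac{1}{533005} \approx 1.8762 \cdot 10^{-6}$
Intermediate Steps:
$\frac{1}{D + \left(Z - -200203\right)} = \frac{1}{-95419 + \left(428221 - -200203\right)} = \frac{1}{-95419 + \left(428221 + 200203\right)} = \frac{1}{-95419 + 628424} = \frac{1}{533005}$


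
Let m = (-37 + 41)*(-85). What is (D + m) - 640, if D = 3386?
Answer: 2406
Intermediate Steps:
m = -340 (m = 4*(-85) = -340)
(D + m) - 640 = (3386 - 340) - 640 = 3046 - 640 = 2406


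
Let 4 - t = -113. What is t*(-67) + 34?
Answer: -7805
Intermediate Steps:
t = 117 (t = 4 - 1*(-113) = 4 + 113 = 117)
t*(-67) + 34 = 117*(-67) + 34 = -7839 + 34 = -7805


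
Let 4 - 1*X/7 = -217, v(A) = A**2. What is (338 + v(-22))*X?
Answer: 1271634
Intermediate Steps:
X = 1547 (X = 28 - 7*(-217) = 28 + 1519 = 1547)
(338 + v(-22))*X = (338 + (-22)**2)*1547 = (338 + 484)*1547 = 822*1547 = 1271634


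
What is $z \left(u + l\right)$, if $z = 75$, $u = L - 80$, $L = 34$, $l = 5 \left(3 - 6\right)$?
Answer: $-4575$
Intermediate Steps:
$l = -15$ ($l = 5 \left(-3\right) = -15$)
$u = -46$ ($u = 34 - 80 = -46$)
$z \left(u + l\right) = 75 \left(-46 - 15\right) = 75 \left(-61\right) = -4575$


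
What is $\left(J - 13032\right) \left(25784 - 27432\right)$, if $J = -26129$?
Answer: $64537328$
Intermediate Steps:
$\left(J - 13032\right) \left(25784 - 27432\right) = \left(-26129 - 13032\right) \left(25784 - 27432\right) = \left(-39161\right) \left(-1648\right) = 64537328$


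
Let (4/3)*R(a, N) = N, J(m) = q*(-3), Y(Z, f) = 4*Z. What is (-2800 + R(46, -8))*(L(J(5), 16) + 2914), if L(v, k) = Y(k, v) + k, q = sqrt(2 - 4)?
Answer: -8401164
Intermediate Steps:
q = I*sqrt(2) (q = sqrt(-2) = I*sqrt(2) ≈ 1.4142*I)
J(m) = -3*I*sqrt(2) (J(m) = (I*sqrt(2))*(-3) = -3*I*sqrt(2))
R(a, N) = 3*N/4
L(v, k) = 5*k (L(v, k) = 4*k + k = 5*k)
(-2800 + R(46, -8))*(L(J(5), 16) + 2914) = (-2800 + (3/4)*(-8))*(5*16 + 2914) = (-2800 - 6)*(80 + 2914) = -2806*2994 = -8401164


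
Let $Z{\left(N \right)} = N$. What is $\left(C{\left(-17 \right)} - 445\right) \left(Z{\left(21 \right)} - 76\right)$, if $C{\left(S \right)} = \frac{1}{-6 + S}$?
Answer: $\frac{562980}{23} \approx 24477.0$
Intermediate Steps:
$\left(C{\left(-17 \right)} - 445\right) \left(Z{\left(21 \right)} - 76\right) = \left(\frac{1}{-6 - 17} - 445\right) \left(21 - 76\right) = \left(\frac{1}{-23} - 445\right) \left(-55\right) = \left(- \frac{1}{23} - 445\right) \left(-55\right) = \left(- \frac{10236}{23}\right) \left(-55\right) = \frac{562980}{23}$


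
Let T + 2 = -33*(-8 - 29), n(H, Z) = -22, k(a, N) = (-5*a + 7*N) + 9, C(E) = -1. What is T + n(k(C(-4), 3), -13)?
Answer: 1197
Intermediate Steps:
k(a, N) = 9 - 5*a + 7*N
T = 1219 (T = -2 - 33*(-8 - 29) = -2 - 33*(-37) = -2 + 1221 = 1219)
T + n(k(C(-4), 3), -13) = 1219 - 22 = 1197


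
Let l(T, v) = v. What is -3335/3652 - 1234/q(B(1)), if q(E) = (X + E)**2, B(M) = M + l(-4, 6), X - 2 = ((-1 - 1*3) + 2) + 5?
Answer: -623351/65736 ≈ -9.4826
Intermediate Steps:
X = 5 (X = 2 + (((-1 - 1*3) + 2) + 5) = 2 + (((-1 - 3) + 2) + 5) = 2 + ((-4 + 2) + 5) = 2 + (-2 + 5) = 2 + 3 = 5)
B(M) = 6 + M (B(M) = M + 6 = 6 + M)
q(E) = (5 + E)**2
-3335/3652 - 1234/q(B(1)) = -3335/3652 - 1234/(5 + (6 + 1))**2 = -3335*1/3652 - 1234/(5 + 7)**2 = -3335/3652 - 1234/(12**2) = -3335/3652 - 1234/144 = -3335/3652 - 1234*1/144 = -3335/3652 - 617/72 = -623351/65736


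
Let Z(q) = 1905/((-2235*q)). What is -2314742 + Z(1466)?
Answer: -505618354155/218434 ≈ -2.3147e+6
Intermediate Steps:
Z(q) = -127/(149*q) (Z(q) = 1905*(-1/(2235*q)) = -127/(149*q))
-2314742 + Z(1466) = -2314742 - 127/149/1466 = -2314742 - 127/149*1/1466 = -2314742 - 127/218434 = -505618354155/218434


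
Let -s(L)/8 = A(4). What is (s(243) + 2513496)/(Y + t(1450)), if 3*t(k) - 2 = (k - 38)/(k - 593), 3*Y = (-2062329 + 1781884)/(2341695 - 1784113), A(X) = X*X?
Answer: 3603021912128496/1502659967 ≈ 2.3978e+6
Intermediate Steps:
A(X) = X²
s(L) = -128 (s(L) = -8*4² = -8*16 = -128)
Y = -280445/1672746 (Y = ((-2062329 + 1781884)/(2341695 - 1784113))/3 = (-280445/557582)/3 = (-280445*1/557582)/3 = (⅓)*(-280445/557582) = -280445/1672746 ≈ -0.16766)
t(k) = ⅔ + (-38 + k)/(3*(-593 + k)) (t(k) = ⅔ + ((k - 38)/(k - 593))/3 = ⅔ + ((-38 + k)/(-593 + k))/3 = ⅔ + (-38 + k)/(3*(-593 + k)))
(s(243) + 2513496)/(Y + t(1450)) = (-128 + 2513496)/(-280445/1672746 + (-408 + 1450)/(-593 + 1450)) = 2513368/(-280445/1672746 + 1042/857) = 2513368/(1502659967/1433543322) = 2513368*(1433543322/1502659967) = 3603021912128496/1502659967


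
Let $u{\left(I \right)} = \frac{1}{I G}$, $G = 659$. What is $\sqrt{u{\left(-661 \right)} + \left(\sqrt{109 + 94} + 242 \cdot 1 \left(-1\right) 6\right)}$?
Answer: $\frac{\sqrt{-275511902174651 + 189746488801 \sqrt{203}}}{435599} \approx 37.918 i$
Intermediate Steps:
$u{\left(I \right)} = \frac{1}{659 I}$ ($u{\left(I \right)} = \frac{1}{I 659} = \frac{1}{I} \frac{1}{659} = \frac{1}{659 I}$)
$\sqrt{u{\left(-661 \right)} + \left(\sqrt{109 + 94} + 242 \cdot 1 \left(-1\right) 6\right)} = \sqrt{\frac{1}{659 \left(-661\right)} + \left(\sqrt{109 + 94} + 242 \cdot 1 \left(-1\right) 6\right)} = \sqrt{\frac{1}{659} \left(- \frac{1}{661}\right) + \left(\sqrt{203} + 242 \left(\left(-1\right) 6\right)\right)} = \sqrt{- \frac{1}{435599} + \left(\sqrt{203} + 242 \left(-6\right)\right)} = \sqrt{- \frac{1}{435599} - \left(1452 - \sqrt{203}\right)} = \sqrt{- \frac{632489749}{435599} + \sqrt{203}}$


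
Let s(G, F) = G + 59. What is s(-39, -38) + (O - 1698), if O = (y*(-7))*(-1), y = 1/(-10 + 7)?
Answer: -5041/3 ≈ -1680.3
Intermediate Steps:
y = -⅓ (y = 1/(-3) = -⅓ ≈ -0.33333)
s(G, F) = 59 + G
O = -7/3 (O = -⅓*(-7)*(-1) = (7/3)*(-1) = -7/3 ≈ -2.3333)
s(-39, -38) + (O - 1698) = (59 - 39) + (-7/3 - 1698) = 20 - 5101/3 = -5041/3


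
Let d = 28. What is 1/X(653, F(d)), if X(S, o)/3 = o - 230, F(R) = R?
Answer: -1/606 ≈ -0.0016502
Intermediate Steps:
X(S, o) = -690 + 3*o (X(S, o) = 3*(o - 230) = 3*(-230 + o) = -690 + 3*o)
1/X(653, F(d)) = 1/(-690 + 3*28) = 1/(-690 + 84) = 1/(-606) = -1/606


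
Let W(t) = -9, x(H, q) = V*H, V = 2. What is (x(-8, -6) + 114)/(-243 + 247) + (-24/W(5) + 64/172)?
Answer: 7105/258 ≈ 27.539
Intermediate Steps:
x(H, q) = 2*H
(x(-8, -6) + 114)/(-243 + 247) + (-24/W(5) + 64/172) = (2*(-8) + 114)/(-243 + 247) + (-24/(-9) + 64/172) = (-16 + 114)/4 + (-24*(-⅑) + 64*(1/172)) = 98*(¼) + (8/3 + 16/43) = 49/2 + 392/129 = 7105/258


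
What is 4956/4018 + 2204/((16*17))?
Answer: 182209/19516 ≈ 9.3364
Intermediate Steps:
4956/4018 + 2204/((16*17)) = 4956*(1/4018) + 2204/272 = 354/287 + 2204*(1/272) = 354/287 + 551/68 = 182209/19516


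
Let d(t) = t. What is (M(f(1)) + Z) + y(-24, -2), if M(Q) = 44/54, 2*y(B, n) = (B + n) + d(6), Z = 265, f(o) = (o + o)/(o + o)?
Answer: 6907/27 ≈ 255.81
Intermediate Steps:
f(o) = 1 (f(o) = (2*o)/((2*o)) = (2*o)*(1/(2*o)) = 1)
y(B, n) = 3 + B/2 + n/2 (y(B, n) = ((B + n) + 6)/2 = (6 + B + n)/2 = 3 + B/2 + n/2)
M(Q) = 22/27 (M(Q) = 44*(1/54) = 22/27)
(M(f(1)) + Z) + y(-24, -2) = (22/27 + 265) + (3 + (½)*(-24) + (½)*(-2)) = 7177/27 + (3 - 12 - 1) = 7177/27 - 10 = 6907/27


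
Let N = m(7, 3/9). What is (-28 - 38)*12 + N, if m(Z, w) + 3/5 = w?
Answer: -11884/15 ≈ -792.27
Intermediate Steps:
m(Z, w) = -⅗ + w
N = -4/15 (N = -⅗ + 3/9 = -⅗ + 3*(⅑) = -⅗ + ⅓ = -4/15 ≈ -0.26667)
(-28 - 38)*12 + N = (-28 - 38)*12 - 4/15 = -66*12 - 4/15 = -792 - 4/15 = -11884/15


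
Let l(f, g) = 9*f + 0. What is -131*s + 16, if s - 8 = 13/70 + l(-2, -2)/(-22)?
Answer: -895903/770 ≈ -1163.5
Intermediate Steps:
l(f, g) = 9*f
s = 6933/770 (s = 8 + (13/70 + (9*(-2))/(-22)) = 8 + (13*(1/70) - 18*(-1/22)) = 8 + (13/70 + 9/11) = 8 + 773/770 = 6933/770 ≈ 9.0039)
-131*s + 16 = -131*6933/770 + 16 = -908223/770 + 16 = -895903/770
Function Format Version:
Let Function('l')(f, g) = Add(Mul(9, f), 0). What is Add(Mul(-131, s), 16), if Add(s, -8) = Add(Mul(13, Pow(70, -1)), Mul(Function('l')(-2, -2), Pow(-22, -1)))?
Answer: Rational(-895903, 770) ≈ -1163.5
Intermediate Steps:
Function('l')(f, g) = Mul(9, f)
s = Rational(6933, 770) (s = Add(8, Add(Mul(13, Pow(70, -1)), Mul(Mul(9, -2), Pow(-22, -1)))) = Add(8, Add(Mul(13, Rational(1, 70)), Mul(-18, Rational(-1, 22)))) = Add(8, Add(Rational(13, 70), Rational(9, 11))) = Add(8, Rational(773, 770)) = Rational(6933, 770) ≈ 9.0039)
Add(Mul(-131, s), 16) = Add(Mul(-131, Rational(6933, 770)), 16) = Add(Rational(-908223, 770), 16) = Rational(-895903, 770)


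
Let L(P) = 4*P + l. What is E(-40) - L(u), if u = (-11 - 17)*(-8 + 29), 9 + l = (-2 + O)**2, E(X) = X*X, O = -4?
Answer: 3925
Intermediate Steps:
E(X) = X**2
l = 27 (l = -9 + (-2 - 4)**2 = -9 + (-6)**2 = -9 + 36 = 27)
u = -588 (u = -28*21 = -588)
L(P) = 27 + 4*P (L(P) = 4*P + 27 = 27 + 4*P)
E(-40) - L(u) = (-40)**2 - (27 + 4*(-588)) = 1600 - (27 - 2352) = 1600 - 1*(-2325) = 1600 + 2325 = 3925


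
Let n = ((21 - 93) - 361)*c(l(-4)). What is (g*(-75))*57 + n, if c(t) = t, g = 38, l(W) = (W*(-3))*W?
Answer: -141666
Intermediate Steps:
l(W) = -3*W² (l(W) = (-3*W)*W = -3*W²)
n = 20784 (n = ((21 - 93) - 361)*(-3*(-4)²) = (-72 - 361)*(-3*16) = -433*(-48) = 20784)
(g*(-75))*57 + n = (38*(-75))*57 + 20784 = -2850*57 + 20784 = -162450 + 20784 = -141666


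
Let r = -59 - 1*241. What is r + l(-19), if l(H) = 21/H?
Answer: -5721/19 ≈ -301.11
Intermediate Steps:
r = -300 (r = -59 - 241 = -300)
r + l(-19) = -300 + 21/(-19) = -300 + 21*(-1/19) = -300 - 21/19 = -5721/19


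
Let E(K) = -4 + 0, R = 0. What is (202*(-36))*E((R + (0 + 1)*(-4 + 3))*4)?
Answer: 29088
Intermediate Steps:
E(K) = -4
(202*(-36))*E((R + (0 + 1)*(-4 + 3))*4) = (202*(-36))*(-4) = -7272*(-4) = 29088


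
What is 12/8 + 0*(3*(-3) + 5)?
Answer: 3/2 ≈ 1.5000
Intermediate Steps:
12/8 + 0*(3*(-3) + 5) = 12*(⅛) + 0*(-9 + 5) = 3/2 + 0*(-4) = 3/2 + 0 = 3/2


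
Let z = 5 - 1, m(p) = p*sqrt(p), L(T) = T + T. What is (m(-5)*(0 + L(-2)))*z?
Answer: 80*I*sqrt(5) ≈ 178.89*I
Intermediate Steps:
L(T) = 2*T
m(p) = p**(3/2)
z = 4
(m(-5)*(0 + L(-2)))*z = ((-5)**(3/2)*(0 + 2*(-2)))*4 = ((-5*I*sqrt(5))*(0 - 4))*4 = (-5*I*sqrt(5)*(-4))*4 = (20*I*sqrt(5))*4 = 80*I*sqrt(5)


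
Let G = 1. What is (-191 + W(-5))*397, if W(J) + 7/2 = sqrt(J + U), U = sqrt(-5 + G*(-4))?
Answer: -154433/2 + 397*sqrt(-5 + 3*I) ≈ -76961.0 + 923.87*I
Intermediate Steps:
U = 3*I (U = sqrt(-5 + 1*(-4)) = sqrt(-5 - 4) = sqrt(-9) = 3*I ≈ 3.0*I)
W(J) = -7/2 + sqrt(J + 3*I)
(-191 + W(-5))*397 = (-191 + (-7/2 + sqrt(-5 + 3*I)))*397 = (-389/2 + sqrt(-5 + 3*I))*397 = -154433/2 + 397*sqrt(-5 + 3*I)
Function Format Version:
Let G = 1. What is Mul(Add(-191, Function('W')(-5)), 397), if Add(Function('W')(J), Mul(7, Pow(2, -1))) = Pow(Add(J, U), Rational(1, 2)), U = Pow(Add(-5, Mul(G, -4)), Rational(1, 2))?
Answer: Add(Rational(-154433, 2), Mul(397, Pow(Add(-5, Mul(3, I)), Rational(1, 2)))) ≈ Add(-76961., Mul(923.87, I))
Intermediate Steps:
U = Mul(3, I) (U = Pow(Add(-5, Mul(1, -4)), Rational(1, 2)) = Pow(Add(-5, -4), Rational(1, 2)) = Pow(-9, Rational(1, 2)) = Mul(3, I) ≈ Mul(3.0000, I))
Function('W')(J) = Add(Rational(-7, 2), Pow(Add(J, Mul(3, I)), Rational(1, 2)))
Mul(Add(-191, Function('W')(-5)), 397) = Mul(Add(-191, Add(Rational(-7, 2), Pow(Add(-5, Mul(3, I)), Rational(1, 2)))), 397) = Mul(Add(Rational(-389, 2), Pow(Add(-5, Mul(3, I)), Rational(1, 2))), 397) = Add(Rational(-154433, 2), Mul(397, Pow(Add(-5, Mul(3, I)), Rational(1, 2))))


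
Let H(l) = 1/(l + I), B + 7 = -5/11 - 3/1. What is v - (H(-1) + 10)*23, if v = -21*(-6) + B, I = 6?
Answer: -6548/55 ≈ -119.05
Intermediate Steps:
B = -115/11 (B = -7 + (-5/11 - 3/1) = -7 + (-5*1/11 - 3*1) = -7 + (-5/11 - 3) = -7 - 38/11 = -115/11 ≈ -10.455)
H(l) = 1/(6 + l) (H(l) = 1/(l + 6) = 1/(6 + l))
v = 1271/11 (v = -21*(-6) - 115/11 = 126 - 115/11 = 1271/11 ≈ 115.55)
v - (H(-1) + 10)*23 = 1271/11 - (1/(6 - 1) + 10)*23 = 1271/11 - (1/5 + 10)*23 = 1271/11 - (⅕ + 10)*23 = 1271/11 - 51*23/5 = 1271/11 - 1*1173/5 = 1271/11 - 1173/5 = -6548/55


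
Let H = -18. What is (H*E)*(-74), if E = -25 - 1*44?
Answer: -91908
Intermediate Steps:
E = -69 (E = -25 - 44 = -69)
(H*E)*(-74) = -18*(-69)*(-74) = 1242*(-74) = -91908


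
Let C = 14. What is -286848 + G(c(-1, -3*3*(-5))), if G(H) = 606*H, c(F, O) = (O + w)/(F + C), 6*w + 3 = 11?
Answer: -3700946/13 ≈ -2.8469e+5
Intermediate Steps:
w = 4/3 (w = -1/2 + (1/6)*11 = -1/2 + 11/6 = 4/3 ≈ 1.3333)
c(F, O) = (4/3 + O)/(14 + F) (c(F, O) = (O + 4/3)/(F + 14) = (4/3 + O)/(14 + F))
-286848 + G(c(-1, -3*3*(-5))) = -286848 + 606*((4/3 - 3*3*(-5))/(14 - 1)) = -286848 + 606*((4/3 - 9*(-5))/13) = -286848 + 606*((4/3 + 45)/13) = -286848 + 606*((1/13)*(139/3)) = -286848 + 606*(139/39) = -286848 + 28078/13 = -3700946/13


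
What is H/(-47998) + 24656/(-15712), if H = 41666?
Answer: -57440465/23567018 ≈ -2.4373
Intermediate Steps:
H/(-47998) + 24656/(-15712) = 41666/(-47998) + 24656/(-15712) = 41666*(-1/47998) + 24656*(-1/15712) = -20833/23999 - 1541/982 = -57440465/23567018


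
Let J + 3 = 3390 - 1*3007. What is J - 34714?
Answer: -34334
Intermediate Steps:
J = 380 (J = -3 + (3390 - 1*3007) = -3 + (3390 - 3007) = -3 + 383 = 380)
J - 34714 = 380 - 34714 = -34334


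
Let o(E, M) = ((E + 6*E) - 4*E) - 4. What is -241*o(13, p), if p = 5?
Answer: -8435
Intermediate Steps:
o(E, M) = -4 + 3*E (o(E, M) = (7*E - 4*E) - 4 = 3*E - 4 = -4 + 3*E)
-241*o(13, p) = -241*(-4 + 3*13) = -241*(-4 + 39) = -241*35 = -8435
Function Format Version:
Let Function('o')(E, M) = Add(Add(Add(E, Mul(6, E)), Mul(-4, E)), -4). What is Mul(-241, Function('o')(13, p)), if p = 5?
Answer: -8435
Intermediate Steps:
Function('o')(E, M) = Add(-4, Mul(3, E)) (Function('o')(E, M) = Add(Add(Mul(7, E), Mul(-4, E)), -4) = Add(Mul(3, E), -4) = Add(-4, Mul(3, E)))
Mul(-241, Function('o')(13, p)) = Mul(-241, Add(-4, Mul(3, 13))) = Mul(-241, Add(-4, 39)) = Mul(-241, 35) = -8435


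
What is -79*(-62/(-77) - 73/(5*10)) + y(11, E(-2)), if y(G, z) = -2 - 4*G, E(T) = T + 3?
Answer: 22059/3850 ≈ 5.7296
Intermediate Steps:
E(T) = 3 + T
-79*(-62/(-77) - 73/(5*10)) + y(11, E(-2)) = -79*(-62/(-77) - 73/(5*10)) + (-2 - 4*11) = -79*(-62*(-1/77) - 73/50) + (-2 - 44) = -79*(62/77 - 73*1/50) - 46 = -79*(62/77 - 73/50) - 46 = -79*(-2521/3850) - 46 = 199159/3850 - 46 = 22059/3850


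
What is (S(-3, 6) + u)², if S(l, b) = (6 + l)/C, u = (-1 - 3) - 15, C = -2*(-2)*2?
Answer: 22201/64 ≈ 346.89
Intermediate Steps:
C = 8 (C = 4*2 = 8)
u = -19 (u = -4 - 15 = -19)
S(l, b) = ¾ + l/8 (S(l, b) = (6 + l)/8 = (6 + l)*(⅛) = ¾ + l/8)
(S(-3, 6) + u)² = ((¾ + (⅛)*(-3)) - 19)² = ((¾ - 3/8) - 19)² = (3/8 - 19)² = (-149/8)² = 22201/64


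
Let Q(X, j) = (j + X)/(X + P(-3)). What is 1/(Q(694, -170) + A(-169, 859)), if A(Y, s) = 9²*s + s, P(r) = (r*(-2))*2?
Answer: 353/24864876 ≈ 1.4197e-5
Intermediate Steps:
P(r) = -4*r (P(r) = -2*r*2 = -4*r)
Q(X, j) = (X + j)/(12 + X) (Q(X, j) = (j + X)/(X - 4*(-3)) = (X + j)/(X + 12) = (X + j)/(12 + X))
A(Y, s) = 82*s (A(Y, s) = 81*s + s = 82*s)
1/(Q(694, -170) + A(-169, 859)) = 1/((694 - 170)/(12 + 694) + 82*859) = 1/(524/706 + 70438) = 1/((1/706)*524 + 70438) = 1/(262/353 + 70438) = 1/(24864876/353) = 353/24864876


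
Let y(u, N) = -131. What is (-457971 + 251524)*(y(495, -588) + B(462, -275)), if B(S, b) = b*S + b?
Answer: 26312908832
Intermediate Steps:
B(S, b) = b + S*b (B(S, b) = S*b + b = b + S*b)
(-457971 + 251524)*(y(495, -588) + B(462, -275)) = (-457971 + 251524)*(-131 - 275*(1 + 462)) = -206447*(-131 - 275*463) = -206447*(-131 - 127325) = -206447*(-127456) = 26312908832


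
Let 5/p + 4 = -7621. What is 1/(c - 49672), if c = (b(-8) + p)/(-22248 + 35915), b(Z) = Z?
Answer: -20842175/1035272528801 ≈ -2.0132e-5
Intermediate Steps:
p = -1/1525 (p = 5/(-4 - 7621) = 5/(-7625) = 5*(-1/7625) = -1/1525 ≈ -0.00065574)
c = -12201/20842175 (c = (-8 - 1/1525)/(-22248 + 35915) = -12201/1525/13667 = -12201/1525*1/13667 = -12201/20842175 ≈ -0.00058540)
1/(c - 49672) = 1/(-12201/20842175 - 49672) = 1/(-1035272528801/20842175) = -20842175/1035272528801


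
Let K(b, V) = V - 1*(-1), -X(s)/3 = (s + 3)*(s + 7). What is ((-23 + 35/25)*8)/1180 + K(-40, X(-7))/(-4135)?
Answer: -178927/1219825 ≈ -0.14668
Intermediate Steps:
X(s) = -3*(3 + s)*(7 + s) (X(s) = -3*(s + 3)*(s + 7) = -3*(3 + s)*(7 + s))
K(b, V) = 1 + V (K(b, V) = V + 1 = 1 + V)
((-23 + 35/25)*8)/1180 + K(-40, X(-7))/(-4135) = ((-23 + 35/25)*8)/1180 + (1 + (-63 - 30*(-7) - 3*(-7)²))/(-4135) = ((-23 + 35*(1/25))*8)*(1/1180) + (1 + (-63 + 210 - 3*49))*(-1/4135) = ((-23 + 7/5)*8)*(1/1180) + (1 + (-63 + 210 - 147))*(-1/4135) = -108/5*8*(1/1180) + (1 + 0)*(-1/4135) = -864/5*1/1180 + 1*(-1/4135) = -216/1475 - 1/4135 = -178927/1219825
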